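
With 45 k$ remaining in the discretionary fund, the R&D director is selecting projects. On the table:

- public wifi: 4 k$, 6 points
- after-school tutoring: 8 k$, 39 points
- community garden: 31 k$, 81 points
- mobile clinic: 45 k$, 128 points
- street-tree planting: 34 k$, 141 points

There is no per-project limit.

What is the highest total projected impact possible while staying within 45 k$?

Best packing: public wifi + 5×after-school tutoring — 44 k$, 201 total.

201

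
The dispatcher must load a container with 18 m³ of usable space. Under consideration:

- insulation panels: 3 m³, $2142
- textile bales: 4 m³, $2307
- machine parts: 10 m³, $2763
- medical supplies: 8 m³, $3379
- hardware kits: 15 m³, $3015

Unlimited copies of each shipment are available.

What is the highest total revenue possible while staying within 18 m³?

The ratio ordering already packs tightly: 6×insulation panels, 18 m³, 12852.
Nothing else within 18 m³ beats 12852.

12852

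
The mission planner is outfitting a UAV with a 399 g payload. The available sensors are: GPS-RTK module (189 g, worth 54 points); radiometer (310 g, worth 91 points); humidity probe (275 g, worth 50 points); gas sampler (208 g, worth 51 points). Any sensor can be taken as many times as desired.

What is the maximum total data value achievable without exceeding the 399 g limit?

108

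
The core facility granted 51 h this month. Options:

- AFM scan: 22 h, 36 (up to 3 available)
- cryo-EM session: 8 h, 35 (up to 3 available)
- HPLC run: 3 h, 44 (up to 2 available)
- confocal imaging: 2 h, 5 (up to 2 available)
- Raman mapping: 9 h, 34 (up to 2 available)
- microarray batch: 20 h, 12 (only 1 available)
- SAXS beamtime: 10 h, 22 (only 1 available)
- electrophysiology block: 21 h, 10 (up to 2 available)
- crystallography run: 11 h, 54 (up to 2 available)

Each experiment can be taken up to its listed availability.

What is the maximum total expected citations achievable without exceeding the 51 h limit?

281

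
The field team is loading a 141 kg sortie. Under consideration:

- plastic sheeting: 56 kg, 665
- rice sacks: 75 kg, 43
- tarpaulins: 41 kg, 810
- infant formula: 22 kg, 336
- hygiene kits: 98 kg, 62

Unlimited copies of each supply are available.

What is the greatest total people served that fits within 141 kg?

Best packing: 3×tarpaulins — 123 kg, 2430 total.
Every other selection either busts 141 kg or fails to beat 2430.

2430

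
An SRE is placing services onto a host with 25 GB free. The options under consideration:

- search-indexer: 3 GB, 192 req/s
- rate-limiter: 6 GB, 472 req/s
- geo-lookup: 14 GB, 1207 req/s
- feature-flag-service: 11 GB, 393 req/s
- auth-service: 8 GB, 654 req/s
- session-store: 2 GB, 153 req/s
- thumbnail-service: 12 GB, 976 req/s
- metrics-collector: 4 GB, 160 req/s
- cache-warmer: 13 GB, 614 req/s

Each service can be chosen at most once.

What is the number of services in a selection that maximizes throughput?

3

Optimal total is 2053.
search-indexer + geo-lookup + auth-service hits 2053 at 25 GB.
Any selection reaching 2053 contains exactly 3 services.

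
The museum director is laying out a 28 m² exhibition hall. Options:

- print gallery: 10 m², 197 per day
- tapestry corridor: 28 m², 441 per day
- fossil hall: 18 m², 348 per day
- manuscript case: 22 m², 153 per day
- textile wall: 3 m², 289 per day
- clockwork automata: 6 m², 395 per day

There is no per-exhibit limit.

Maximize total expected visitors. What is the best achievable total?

2601

9×textile wall uses 27 of the 28 m² and totals 2601.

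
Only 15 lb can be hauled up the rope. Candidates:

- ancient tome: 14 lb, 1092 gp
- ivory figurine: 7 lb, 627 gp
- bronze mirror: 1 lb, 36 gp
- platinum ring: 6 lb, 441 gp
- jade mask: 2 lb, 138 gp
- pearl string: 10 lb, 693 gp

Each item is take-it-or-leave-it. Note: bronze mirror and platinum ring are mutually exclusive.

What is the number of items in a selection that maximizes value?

Best achievable value is 1206.
One optimal bundle: ivory figurine + platinum ring + jade mask (15 lb).
Every optimal selection uses 3 items.

3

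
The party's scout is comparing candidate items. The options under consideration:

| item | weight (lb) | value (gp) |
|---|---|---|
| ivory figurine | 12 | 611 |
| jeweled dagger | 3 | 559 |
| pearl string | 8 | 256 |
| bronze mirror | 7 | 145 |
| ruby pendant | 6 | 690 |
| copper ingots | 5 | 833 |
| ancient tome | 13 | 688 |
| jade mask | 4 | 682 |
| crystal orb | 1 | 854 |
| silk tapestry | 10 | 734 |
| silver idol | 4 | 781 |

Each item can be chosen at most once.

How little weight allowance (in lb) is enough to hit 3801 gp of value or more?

Minimise lb subject to total value ≥ 3801.
ruby pendant + copper ingots + jade mask + crystal orb + silver idol: 3840 value at 20 lb.
Any bundle with less than 20 lb falls short of 3801.

20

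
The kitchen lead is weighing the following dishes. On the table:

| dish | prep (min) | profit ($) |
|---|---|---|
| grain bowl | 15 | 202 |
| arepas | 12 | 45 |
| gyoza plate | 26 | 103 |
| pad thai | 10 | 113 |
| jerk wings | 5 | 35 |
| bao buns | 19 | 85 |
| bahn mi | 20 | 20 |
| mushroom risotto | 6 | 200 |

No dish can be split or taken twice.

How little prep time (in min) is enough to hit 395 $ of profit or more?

Need the lightest bundle worth ≥ 395.
Taking grain bowl + mushroom risotto gives 402 (≥ 395) for 21 min.
Any bundle with less than 21 min falls short of 395.

21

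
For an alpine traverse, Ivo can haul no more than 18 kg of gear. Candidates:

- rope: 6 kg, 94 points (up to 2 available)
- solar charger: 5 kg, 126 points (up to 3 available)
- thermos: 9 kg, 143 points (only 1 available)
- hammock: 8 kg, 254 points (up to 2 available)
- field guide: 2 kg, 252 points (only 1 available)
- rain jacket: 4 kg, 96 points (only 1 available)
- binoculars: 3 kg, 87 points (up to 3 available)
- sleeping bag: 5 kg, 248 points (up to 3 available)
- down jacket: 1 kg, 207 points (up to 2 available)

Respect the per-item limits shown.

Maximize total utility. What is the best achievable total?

1258

By utility per kg: down jacket 207.00, field guide 126.00, sleeping bag 49.60, hammock 31.75 lead.
The ratio heuristic lands on field guide + binoculars + 2×sleeping bag + 2×down jacket (1249) but leaves 1 kg idle.
Dropping binoculars frees 3 kg; slotting in rain jacket (4 kg) lifts the total to 1258 at 18 kg.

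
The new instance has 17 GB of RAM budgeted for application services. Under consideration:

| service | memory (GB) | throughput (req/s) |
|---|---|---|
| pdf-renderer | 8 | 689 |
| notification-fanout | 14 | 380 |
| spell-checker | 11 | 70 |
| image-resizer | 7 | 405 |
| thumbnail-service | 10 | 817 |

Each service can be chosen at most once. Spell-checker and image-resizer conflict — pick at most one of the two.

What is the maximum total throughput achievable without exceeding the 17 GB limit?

Ranking by ratio (throughput/GB): pdf-renderer 86.12, thumbnail-service 81.70, image-resizer 57.86.
Taking the top-ratio services first gives pdf-renderer + image-resizer for 1094 (15 GB).
Dropping pdf-renderer frees 8 GB; slotting in thumbnail-service (10 GB) lifts the total to 1222 at 17 GB.

1222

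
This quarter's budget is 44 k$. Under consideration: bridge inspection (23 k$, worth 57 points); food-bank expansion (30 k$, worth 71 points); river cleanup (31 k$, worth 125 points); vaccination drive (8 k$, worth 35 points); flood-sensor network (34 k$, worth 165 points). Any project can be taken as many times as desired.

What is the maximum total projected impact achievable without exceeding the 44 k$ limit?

Vaccination drive + flood-sensor network uses 42 of the 44 k$ and totals 200.

200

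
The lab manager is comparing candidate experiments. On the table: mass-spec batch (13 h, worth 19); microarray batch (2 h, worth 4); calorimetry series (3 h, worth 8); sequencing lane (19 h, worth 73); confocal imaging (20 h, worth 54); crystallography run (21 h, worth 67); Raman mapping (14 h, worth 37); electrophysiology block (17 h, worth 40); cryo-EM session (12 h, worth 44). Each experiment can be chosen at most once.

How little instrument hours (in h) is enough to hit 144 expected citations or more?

42

Look for the lowest-instrument combination reaching 144.
microarray batch + sequencing lane + crystallography run reaches 144 using 42 h.
No combination under 42 h hits 144.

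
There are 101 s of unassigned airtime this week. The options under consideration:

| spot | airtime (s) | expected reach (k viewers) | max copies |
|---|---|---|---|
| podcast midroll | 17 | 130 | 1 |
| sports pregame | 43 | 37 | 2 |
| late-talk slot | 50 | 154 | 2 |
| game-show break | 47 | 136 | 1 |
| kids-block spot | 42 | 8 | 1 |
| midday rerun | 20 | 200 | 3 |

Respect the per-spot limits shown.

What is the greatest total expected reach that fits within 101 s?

730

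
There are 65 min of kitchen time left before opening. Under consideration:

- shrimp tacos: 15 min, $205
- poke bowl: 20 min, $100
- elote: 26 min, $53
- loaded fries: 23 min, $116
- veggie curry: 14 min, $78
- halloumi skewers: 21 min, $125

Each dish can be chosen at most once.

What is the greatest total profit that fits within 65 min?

Greedy by ratio would take shrimp tacos + veggie curry + halloumi skewers: 50 min used, total 408.
Dropping veggie curry frees 14 min; slotting in loaded fries (23 min) lifts the total to 446 at 59 min.
Runner-up shrimp tacos + poke bowl + halloumi skewers tops out at 430.

446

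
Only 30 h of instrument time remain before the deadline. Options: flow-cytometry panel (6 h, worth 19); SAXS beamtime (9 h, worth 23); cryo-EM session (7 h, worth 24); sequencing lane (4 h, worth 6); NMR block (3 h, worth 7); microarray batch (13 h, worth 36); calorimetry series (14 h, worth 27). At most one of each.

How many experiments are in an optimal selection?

The maximum expected citations within 30 h is 86.
One optimal bundle: flow-cytometry panel + cryo-EM session + NMR block + microarray batch (29 h).
Every optimal selection uses 4 experiments.

4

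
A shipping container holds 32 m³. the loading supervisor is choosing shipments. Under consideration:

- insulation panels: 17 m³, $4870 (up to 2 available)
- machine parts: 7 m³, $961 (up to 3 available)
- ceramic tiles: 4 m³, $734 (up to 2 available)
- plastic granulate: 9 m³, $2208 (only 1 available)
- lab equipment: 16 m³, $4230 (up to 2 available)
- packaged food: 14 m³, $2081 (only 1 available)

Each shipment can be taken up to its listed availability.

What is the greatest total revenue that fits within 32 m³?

8460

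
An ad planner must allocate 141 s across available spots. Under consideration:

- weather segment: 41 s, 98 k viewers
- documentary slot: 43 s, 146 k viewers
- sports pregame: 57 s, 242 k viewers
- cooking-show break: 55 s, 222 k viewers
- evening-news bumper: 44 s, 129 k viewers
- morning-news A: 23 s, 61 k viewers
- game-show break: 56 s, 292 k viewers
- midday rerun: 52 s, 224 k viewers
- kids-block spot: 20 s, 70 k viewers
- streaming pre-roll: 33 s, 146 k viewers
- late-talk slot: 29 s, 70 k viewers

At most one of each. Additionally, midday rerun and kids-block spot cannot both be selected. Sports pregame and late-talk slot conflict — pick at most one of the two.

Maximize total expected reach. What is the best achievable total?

662

The ratio ordering already packs tightly: game-show break + midday rerun + streaming pre-roll, 141 s, 662.
The closest alternative, sports pregame + game-show break + kids-block spot, reaches only 604.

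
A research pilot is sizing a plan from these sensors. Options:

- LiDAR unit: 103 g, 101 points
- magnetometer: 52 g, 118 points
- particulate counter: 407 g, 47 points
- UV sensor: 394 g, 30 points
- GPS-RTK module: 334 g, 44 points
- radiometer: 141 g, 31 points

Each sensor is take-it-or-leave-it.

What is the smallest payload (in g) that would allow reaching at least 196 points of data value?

Need the lightest bundle worth ≥ 196.
Taking LiDAR unit + magnetometer gives 219 (≥ 196) for 155 g.
Below 155 g the best achievable stays under 196.

155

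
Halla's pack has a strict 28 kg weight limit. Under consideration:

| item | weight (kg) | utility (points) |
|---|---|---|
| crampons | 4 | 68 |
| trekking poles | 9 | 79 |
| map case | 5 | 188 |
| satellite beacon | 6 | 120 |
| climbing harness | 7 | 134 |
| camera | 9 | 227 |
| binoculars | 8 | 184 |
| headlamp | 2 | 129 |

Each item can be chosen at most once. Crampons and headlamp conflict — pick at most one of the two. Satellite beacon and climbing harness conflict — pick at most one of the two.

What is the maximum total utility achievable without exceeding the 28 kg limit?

728

Best packing: map case + camera + binoculars + headlamp — 24 kg, 728 total.
The closest alternative, map case + satellite beacon + camera + binoculars, reaches only 719.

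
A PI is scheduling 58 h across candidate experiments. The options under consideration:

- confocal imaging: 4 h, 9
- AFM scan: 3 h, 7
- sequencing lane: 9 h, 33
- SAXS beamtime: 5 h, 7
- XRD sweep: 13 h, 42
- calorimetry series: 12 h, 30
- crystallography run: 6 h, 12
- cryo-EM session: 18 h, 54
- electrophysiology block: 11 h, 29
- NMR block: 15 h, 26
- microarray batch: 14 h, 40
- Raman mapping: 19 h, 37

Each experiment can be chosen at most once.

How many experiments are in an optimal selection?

Optimal total is 178.
For example confocal imaging + sequencing lane + XRD sweep + cryo-EM session + microarray batch achieves it, using 58 h.
Any selection reaching 178 contains exactly 5 experiments.

5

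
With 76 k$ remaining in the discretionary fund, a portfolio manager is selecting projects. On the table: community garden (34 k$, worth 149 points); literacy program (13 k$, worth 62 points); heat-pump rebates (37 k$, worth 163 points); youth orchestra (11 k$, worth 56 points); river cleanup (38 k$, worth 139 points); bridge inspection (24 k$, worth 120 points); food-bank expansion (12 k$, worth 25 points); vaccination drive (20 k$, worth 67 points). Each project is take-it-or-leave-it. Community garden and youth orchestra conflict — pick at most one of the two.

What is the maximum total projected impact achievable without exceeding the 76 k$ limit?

Density check — youth orchestra 5.09, bridge inspection 5.00, literacy program 4.77 are the best per k$.
Greedy by ratio would take literacy program + youth orchestra + bridge inspection + vaccination drive: 68 k$ used, total 305.
The 31 k$ tied up in youth orchestra and vaccination drive is better spent on heat-pump rebates — total rises to 345 (74 k$).
The spare 2 k$ is too small for any remaining project, and no feasible exchange beats 345.

345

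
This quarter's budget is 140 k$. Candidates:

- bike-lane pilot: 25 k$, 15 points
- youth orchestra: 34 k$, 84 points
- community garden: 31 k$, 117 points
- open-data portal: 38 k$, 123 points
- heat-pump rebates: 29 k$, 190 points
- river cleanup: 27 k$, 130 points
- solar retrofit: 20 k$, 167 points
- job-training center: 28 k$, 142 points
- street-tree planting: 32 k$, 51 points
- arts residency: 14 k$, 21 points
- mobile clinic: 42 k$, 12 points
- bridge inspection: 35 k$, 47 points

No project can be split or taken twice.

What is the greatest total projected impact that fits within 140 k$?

746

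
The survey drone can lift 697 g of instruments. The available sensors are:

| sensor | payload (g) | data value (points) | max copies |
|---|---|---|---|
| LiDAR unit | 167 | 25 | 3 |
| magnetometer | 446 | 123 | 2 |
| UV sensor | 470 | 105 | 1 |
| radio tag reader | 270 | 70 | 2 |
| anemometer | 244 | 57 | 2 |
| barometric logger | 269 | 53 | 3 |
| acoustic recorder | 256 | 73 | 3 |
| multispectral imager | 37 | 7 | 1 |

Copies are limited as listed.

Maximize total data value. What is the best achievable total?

Taking the top-ratio sensors first gives 2×acoustic recorder + multispectral imager for 153 (549 g).
Dropping 2×acoustic recorder and multispectral imager frees 549 g; slotting in magnetometer + anemometer (690 g) lifts the total to 180 at 690 g.

180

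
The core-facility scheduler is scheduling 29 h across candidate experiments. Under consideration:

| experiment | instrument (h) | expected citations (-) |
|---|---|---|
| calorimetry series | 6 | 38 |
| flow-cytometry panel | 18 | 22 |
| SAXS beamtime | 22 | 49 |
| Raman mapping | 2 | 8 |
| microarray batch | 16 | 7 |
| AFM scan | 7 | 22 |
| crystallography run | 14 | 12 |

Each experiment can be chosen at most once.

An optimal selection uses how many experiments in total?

Best achievable expected citations is 87.
One optimal bundle: calorimetry series + SAXS beamtime (28 h).
All optima have 2 experiments.

2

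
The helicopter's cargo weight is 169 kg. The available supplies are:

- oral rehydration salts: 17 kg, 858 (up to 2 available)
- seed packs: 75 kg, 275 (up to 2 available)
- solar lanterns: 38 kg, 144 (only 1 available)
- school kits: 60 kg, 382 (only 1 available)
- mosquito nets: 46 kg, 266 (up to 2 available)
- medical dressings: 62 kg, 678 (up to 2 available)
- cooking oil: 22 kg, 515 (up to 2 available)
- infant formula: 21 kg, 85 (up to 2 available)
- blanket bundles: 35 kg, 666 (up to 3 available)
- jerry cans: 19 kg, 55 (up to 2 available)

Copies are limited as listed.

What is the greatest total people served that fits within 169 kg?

Density check — oral rehydration salts 50.47, cooking oil 23.41, blanket bundles 19.03 are the best per kg.
Greedy by ratio would take 2×oral rehydration salts + 2×cooking oil + infant formula + 2×blanket bundles: 169 kg used, total 4163.
Dropping cooking oil and infant formula frees 43 kg; slotting in blanket bundles (35 kg) lifts the total to 4229 at 161 kg.

4229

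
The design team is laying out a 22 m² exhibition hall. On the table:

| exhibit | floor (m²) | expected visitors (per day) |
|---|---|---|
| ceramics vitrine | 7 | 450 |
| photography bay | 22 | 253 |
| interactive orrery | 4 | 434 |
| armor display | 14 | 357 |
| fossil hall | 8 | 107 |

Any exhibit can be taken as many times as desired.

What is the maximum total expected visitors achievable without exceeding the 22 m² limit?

2170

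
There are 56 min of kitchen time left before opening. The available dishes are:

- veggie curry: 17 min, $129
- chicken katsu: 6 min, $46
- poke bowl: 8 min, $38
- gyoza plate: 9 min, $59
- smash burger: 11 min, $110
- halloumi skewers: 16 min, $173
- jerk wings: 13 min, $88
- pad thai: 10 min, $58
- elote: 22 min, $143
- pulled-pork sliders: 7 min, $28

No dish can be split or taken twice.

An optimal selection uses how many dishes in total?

5

Best achievable profit is 476.
For example chicken katsu + gyoza plate + smash burger + halloumi skewers + jerk wings achieves it, using 55 min.
Any selection reaching 476 contains exactly 5 dishes.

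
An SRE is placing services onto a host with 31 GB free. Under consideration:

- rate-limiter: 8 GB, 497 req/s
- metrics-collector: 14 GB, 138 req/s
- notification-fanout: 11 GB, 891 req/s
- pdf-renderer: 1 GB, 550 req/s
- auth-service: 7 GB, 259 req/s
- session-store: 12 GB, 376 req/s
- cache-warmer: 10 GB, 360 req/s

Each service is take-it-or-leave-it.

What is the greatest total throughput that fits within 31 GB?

2298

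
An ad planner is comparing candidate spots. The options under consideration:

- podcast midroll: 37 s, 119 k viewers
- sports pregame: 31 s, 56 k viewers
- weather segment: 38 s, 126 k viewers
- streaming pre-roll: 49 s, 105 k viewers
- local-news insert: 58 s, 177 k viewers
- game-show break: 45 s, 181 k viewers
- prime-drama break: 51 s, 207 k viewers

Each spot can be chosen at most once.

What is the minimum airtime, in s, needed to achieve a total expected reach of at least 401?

Look for the lowest-airtime combination reaching 401.
Taking podcast midroll + weather segment + game-show break gives 426 (≥ 401) for 120 s.
Below 120 s the best achievable stays under 401.

120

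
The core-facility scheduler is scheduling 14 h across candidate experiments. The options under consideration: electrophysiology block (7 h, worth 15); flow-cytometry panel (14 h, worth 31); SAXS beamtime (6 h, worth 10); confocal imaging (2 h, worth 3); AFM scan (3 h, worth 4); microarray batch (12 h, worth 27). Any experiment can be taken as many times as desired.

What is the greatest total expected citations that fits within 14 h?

31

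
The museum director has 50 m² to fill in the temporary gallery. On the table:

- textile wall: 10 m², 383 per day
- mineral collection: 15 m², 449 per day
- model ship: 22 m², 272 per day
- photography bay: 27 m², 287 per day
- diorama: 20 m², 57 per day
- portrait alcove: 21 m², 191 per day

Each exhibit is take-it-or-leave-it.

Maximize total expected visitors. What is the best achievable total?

Best packing: textile wall + mineral collection + model ship — 47 m², 1104 total.
The closest alternative, textile wall + mineral collection + portrait alcove, reaches only 1023.

1104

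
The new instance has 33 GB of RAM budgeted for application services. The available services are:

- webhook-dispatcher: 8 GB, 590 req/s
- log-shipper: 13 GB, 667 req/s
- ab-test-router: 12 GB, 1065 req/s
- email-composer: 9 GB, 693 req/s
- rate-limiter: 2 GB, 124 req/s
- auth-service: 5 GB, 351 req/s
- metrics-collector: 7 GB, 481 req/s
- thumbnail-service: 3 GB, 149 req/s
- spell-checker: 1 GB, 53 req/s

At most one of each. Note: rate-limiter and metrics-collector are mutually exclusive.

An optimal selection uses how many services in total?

Best achievable throughput is 2590.
One optimal bundle: ab-test-router + email-composer + auth-service + metrics-collector (33 GB).
All optima have 4 services.

4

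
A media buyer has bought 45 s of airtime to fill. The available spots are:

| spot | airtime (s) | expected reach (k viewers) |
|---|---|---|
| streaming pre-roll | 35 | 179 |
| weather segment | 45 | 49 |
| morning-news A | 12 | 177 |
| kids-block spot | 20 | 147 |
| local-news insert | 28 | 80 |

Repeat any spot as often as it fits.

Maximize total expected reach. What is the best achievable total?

531

Best packing: 3×morning-news A — 36 s, 531 total.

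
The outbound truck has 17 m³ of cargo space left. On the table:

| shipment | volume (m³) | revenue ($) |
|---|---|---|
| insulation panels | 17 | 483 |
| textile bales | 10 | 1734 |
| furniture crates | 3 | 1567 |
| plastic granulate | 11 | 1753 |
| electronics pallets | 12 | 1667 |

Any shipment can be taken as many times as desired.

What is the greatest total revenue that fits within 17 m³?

7835

Density check — furniture crates 522.33, textile bales 173.40, plastic granulate 159.36 are the best per m³.
5×furniture crates uses 15 of the 17 m³ and totals 7835.
Nothing else within 17 m³ beats 7835.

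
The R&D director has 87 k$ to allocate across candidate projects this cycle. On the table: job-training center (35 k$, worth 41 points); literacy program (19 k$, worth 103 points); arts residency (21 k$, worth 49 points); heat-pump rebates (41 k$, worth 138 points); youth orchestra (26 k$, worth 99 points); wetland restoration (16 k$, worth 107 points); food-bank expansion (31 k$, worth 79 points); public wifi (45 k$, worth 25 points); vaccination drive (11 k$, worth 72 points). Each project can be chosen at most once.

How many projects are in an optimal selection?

4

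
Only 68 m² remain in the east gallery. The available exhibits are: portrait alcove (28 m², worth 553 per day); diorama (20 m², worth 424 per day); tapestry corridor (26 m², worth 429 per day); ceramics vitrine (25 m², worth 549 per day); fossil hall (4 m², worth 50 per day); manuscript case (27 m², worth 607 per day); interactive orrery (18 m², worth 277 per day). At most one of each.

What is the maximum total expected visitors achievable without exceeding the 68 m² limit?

1308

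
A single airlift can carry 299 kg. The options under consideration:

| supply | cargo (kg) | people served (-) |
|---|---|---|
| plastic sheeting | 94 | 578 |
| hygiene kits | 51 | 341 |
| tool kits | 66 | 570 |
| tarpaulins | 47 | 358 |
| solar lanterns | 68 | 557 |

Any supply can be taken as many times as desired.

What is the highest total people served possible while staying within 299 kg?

2426

Filling by ratio: 4×tool kits for 2280, with 35 kg left unused.
The 66 kg tied up in tool kits is better spent on 2×tarpaulins — total rises to 2426 (292 kg).
Every other selection either busts 299 kg or fails to beat 2426.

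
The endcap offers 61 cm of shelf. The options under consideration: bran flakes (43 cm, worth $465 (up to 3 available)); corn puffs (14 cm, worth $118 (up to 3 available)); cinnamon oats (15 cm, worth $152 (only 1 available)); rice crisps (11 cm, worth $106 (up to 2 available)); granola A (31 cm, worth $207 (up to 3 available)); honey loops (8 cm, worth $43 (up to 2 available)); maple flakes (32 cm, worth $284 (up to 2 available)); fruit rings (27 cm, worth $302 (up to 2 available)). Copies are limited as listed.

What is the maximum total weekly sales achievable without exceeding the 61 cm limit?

617

Ranking by ratio (weekly sales/cm): fruit rings 11.19, bran flakes 10.81, cinnamon oats 10.13, rice crisps 9.64.
Filling by ratio: 2×fruit rings for 604, with 7 cm left unused.
Replace 2×fruit rings with bran flakes + cinnamon oats: the trade gains 13 net, giving 617 at 58 cm.
Every other selection either busts 61 cm or exceeds an availability limit or fails to beat 617.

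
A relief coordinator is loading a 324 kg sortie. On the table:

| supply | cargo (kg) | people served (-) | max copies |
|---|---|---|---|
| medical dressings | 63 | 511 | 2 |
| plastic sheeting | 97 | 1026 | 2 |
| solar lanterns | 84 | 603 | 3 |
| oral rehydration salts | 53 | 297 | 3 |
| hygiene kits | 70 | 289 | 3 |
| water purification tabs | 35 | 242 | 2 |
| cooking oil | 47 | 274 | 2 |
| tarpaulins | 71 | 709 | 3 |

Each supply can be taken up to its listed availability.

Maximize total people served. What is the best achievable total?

A density-first pass picks 2×plastic sheeting + water purification tabs + tarpaulins — 3003 at 300 kg.
Dropping plastic sheeting and water purification tabs frees 132 kg; slotting in 2×tarpaulins (142 kg) lifts the total to 3153 at 310 kg.
The spare 14 kg is too small for any remaining supply, and no exchange beats 3153.

3153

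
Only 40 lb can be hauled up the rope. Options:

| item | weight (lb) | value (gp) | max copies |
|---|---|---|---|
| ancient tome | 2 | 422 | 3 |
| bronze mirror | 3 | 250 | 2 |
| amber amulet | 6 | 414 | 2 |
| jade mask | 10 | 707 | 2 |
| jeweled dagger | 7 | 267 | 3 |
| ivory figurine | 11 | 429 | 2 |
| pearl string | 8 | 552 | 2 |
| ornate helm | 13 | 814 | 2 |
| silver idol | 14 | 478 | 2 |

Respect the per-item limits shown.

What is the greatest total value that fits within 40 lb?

3732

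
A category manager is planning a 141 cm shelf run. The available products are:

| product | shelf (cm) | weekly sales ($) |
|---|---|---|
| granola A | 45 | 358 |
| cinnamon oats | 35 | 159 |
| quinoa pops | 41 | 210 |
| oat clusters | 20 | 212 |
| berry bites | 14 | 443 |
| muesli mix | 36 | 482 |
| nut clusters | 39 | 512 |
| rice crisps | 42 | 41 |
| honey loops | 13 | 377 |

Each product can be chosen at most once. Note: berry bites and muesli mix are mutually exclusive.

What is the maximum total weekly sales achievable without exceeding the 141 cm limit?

1902

Ranking by ratio (weekly sales/cm): berry bites 31.64, honey loops 29.00, muesli mix 13.39.
Taking granola A + oat clusters + berry bites + nut clusters + honey loops: 131 cm used, 1902 in weekly sales.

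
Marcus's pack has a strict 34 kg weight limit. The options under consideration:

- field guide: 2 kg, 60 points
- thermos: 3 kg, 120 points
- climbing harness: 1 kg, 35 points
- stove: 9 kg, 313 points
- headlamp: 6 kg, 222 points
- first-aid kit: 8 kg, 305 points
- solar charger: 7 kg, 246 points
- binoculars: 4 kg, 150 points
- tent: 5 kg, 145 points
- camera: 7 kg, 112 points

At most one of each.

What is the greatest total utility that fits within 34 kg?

1241

Taking the top-ratio items first gives field guide + thermos + climbing harness + headlamp + first-aid kit + solar charger + binoculars for 1138 (31 kg).
The 6 kg tied up in field guide and binoculars is better spent on stove — total rises to 1241 (34 kg).
The closest alternative, stove + headlamp + first-aid kit + solar charger + binoculars, reaches only 1236.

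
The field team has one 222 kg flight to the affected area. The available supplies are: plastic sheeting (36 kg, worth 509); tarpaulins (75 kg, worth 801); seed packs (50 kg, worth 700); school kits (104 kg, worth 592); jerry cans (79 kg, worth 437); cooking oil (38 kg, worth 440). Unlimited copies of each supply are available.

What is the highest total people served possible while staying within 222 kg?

Filling by ratio: 6×plastic sheeting for 3054, with 6 kg left unused.
Replace 4×plastic sheeting with 3×seed packs: the trade gains 64 net, giving 3118 at 222 kg.
No other feasible combination exceeds 3118.

3118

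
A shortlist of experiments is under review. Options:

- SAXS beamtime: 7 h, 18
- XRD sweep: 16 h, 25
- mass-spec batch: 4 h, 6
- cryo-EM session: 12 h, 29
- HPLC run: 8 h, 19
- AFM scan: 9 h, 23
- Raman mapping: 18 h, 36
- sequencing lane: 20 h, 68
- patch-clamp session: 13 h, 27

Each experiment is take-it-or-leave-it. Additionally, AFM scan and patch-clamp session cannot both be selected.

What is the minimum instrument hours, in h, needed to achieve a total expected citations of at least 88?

29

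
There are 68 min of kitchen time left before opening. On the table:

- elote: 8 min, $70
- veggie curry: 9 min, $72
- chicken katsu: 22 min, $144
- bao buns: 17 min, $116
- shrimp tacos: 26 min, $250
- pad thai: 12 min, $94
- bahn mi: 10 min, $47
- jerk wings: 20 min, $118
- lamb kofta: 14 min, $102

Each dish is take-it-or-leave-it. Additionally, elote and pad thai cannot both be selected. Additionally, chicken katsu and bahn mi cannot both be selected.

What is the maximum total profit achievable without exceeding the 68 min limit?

541

Elote + veggie curry + shrimp tacos + bahn mi + lamb kofta uses 67 of the 68 min and totals 541.
The closest alternative, veggie curry + bao buns + shrimp tacos + lamb kofta, reaches only 540.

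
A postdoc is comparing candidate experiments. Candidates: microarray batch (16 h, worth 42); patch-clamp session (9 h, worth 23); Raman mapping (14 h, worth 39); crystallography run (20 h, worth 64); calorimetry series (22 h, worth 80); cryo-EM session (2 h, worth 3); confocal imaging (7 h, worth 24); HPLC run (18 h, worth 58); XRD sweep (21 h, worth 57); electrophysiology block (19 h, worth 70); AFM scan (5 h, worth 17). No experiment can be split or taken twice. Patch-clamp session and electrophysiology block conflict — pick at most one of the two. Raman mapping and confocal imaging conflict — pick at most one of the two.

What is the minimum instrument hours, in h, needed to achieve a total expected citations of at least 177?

Need the lightest bundle worth ≥ 177.
calorimetry series + cryo-EM session + confocal imaging + electrophysiology block: 177 expected citations at 50 h.
No combination under 50 h hits 177.

50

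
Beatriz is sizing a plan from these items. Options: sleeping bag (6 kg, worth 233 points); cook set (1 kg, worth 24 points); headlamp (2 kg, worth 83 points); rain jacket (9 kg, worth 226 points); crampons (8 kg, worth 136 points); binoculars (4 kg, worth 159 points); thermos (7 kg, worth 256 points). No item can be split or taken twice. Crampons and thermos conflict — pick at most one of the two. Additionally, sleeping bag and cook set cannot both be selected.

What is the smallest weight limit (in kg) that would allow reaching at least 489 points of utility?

Minimise kg subject to total utility ≥ 489.
sleeping bag + thermos: 489 utility at 13 kg.
Below 13 kg the best achievable stays under 489.

13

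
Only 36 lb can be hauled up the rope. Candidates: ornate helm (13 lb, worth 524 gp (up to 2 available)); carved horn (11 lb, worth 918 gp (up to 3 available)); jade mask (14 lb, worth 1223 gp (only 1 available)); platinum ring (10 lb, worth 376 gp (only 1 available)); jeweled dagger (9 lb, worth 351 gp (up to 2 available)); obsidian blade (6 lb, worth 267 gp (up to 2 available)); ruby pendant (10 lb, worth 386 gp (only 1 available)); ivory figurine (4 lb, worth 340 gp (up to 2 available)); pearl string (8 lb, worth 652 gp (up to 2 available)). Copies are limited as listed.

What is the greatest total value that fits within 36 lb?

The ratio heuristic lands on carved horn + jade mask + 2×ivory figurine (2821) but leaves 3 lb idle.
Replace 2×ivory figurine with carved horn: the trade gains 238 net, giving 3059 at 36 lb.
Every other selection either busts 36 lb or exceeds an availability limit or fails to beat 3059.

3059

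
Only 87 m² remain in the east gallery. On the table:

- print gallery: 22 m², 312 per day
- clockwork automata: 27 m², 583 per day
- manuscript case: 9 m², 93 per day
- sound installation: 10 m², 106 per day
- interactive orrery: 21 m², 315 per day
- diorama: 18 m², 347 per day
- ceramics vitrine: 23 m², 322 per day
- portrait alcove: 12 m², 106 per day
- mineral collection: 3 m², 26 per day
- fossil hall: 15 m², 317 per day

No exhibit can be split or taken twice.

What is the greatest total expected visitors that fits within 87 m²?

1595

A density-first pass picks clockwork automata + interactive orrery + diorama + mineral collection + fossil hall — 1588 at 84 m².
Dropping interactive orrery frees 21 m²; slotting in ceramics vitrine (23 m²) lifts the total to 1595 at 86 m².
Runner-up clockwork automata + interactive orrery + diorama + mineral collection + fossil hall tops out at 1588.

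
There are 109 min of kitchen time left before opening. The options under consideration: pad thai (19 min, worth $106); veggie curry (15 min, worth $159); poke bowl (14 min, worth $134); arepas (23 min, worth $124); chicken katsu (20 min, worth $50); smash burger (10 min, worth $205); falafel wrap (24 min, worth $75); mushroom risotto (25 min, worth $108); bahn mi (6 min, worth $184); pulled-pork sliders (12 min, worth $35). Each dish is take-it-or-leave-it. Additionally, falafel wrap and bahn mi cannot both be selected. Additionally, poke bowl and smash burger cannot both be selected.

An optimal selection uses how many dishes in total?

Best achievable profit is 886.
One optimal bundle: pad thai + veggie curry + arepas + smash burger + mushroom risotto + bahn mi (98 min).
Every optimal selection uses 6 dishes.

6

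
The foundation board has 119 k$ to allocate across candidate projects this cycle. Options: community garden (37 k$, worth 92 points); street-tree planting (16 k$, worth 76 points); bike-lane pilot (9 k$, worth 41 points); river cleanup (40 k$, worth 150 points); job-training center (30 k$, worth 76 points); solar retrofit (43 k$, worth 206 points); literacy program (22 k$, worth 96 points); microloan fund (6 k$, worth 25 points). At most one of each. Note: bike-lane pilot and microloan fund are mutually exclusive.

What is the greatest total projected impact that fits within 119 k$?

Taking bike-lane pilot + river cleanup + solar retrofit + literacy program: 114 k$ used, 493 in projected impact.
Runner-up street-tree planting + job-training center + solar retrofit + literacy program + microloan fund tops out at 479.

493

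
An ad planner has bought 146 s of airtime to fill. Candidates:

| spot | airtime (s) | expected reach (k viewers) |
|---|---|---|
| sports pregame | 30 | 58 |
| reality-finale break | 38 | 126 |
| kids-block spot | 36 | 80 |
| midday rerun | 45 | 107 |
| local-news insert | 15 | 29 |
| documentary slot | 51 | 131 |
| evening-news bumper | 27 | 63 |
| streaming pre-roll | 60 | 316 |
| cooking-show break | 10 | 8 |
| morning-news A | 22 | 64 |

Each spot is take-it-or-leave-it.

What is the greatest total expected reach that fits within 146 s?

Ranking by ratio (expected reach/s): streaming pre-roll 5.27, reality-finale break 3.32, morning-news A 2.91, documentary slot 2.57.
Filling by ratio: reality-finale break + local-news insert + streaming pre-roll + cooking-show break + morning-news A for 543, with 1 s left unused.
Dropping local-news insert and cooking-show break and morning-news A frees 47 s; slotting in midday rerun (45 s) lifts the total to 549 at 143 s.
No other feasible combination exceeds 549.

549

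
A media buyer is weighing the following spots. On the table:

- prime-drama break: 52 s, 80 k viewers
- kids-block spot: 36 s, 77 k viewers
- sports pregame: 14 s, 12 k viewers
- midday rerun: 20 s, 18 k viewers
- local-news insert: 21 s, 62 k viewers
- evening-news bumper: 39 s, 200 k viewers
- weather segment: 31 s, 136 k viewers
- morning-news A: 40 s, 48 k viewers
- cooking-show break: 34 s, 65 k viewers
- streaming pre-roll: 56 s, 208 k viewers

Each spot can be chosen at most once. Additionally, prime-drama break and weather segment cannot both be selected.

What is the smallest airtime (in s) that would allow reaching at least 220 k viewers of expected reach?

Need the lightest bundle worth ≥ 220.
local-news insert + evening-news bumper: 262 expected reach at 60 s.
Any bundle with less than 60 s falls short of 220.

60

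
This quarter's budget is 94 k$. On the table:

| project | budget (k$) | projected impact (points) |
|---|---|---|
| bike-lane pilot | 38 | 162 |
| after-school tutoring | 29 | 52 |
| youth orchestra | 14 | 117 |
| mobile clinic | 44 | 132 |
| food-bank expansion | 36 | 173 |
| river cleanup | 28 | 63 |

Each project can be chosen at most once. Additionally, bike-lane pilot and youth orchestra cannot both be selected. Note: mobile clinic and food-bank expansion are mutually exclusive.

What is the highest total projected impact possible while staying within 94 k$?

Youth orchestra + food-bank expansion + river cleanup uses 78 of the 94 k$ and totals 353.
The spare 16 k$ is too small for any remaining project, and no feasible exchange beats 353.

353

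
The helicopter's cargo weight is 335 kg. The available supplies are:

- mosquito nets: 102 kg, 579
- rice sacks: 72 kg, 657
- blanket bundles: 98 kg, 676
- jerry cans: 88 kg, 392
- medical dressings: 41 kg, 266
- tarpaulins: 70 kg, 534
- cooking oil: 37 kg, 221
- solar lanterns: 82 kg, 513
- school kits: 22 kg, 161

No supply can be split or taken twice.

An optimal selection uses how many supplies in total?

Optimal total is 2380.
One optimal bundle: rice sacks + blanket bundles + tarpaulins + solar lanterns (322 kg).
All optima have 4 supplies.

4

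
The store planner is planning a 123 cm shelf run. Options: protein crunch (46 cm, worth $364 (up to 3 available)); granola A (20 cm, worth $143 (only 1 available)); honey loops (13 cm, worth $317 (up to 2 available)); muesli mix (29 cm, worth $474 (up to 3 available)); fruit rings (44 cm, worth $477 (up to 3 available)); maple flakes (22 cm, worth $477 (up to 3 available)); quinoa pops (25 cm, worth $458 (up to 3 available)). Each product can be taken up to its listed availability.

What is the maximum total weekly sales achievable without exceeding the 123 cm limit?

2539

Filling by ratio: 2×honey loops + 3×maple flakes + quinoa pops for 2523, with 6 cm left unused.
Replace quinoa pops with muesli mix: the trade gains 16 net, giving 2539 at 121 cm.
No other feasible combination exceeds 2539.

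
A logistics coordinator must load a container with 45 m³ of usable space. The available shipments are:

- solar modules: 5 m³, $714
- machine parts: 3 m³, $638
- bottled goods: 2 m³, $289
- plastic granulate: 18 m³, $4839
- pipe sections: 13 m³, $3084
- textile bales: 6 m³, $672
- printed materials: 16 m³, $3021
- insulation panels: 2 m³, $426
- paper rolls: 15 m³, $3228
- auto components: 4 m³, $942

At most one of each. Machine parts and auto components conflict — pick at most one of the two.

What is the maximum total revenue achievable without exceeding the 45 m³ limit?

Density check — plastic granulate 268.83, pipe sections 237.23, auto components 235.50, paper rolls 215.20 are the best per m³.
Solar modules + bottled goods + plastic granulate + pipe sections + insulation panels + auto components uses 44 of the 45 m³ and totals 10294.
No other feasible combination exceeds 10294.

10294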